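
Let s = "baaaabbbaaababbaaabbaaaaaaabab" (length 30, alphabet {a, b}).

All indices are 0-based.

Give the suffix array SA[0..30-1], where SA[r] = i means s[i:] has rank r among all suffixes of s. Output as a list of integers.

[20, 21, 22, 23, 1, 24, 8, 15, 2, 25, 9, 16, 3, 28, 26, 10, 17, 12, 4, 29, 19, 0, 7, 14, 27, 11, 18, 6, 13, 5]

rank | idx | suffix
   0 |  20 | aaaaaaabab
   1 |  21 | aaaaaabab
   2 |  22 | aaaaabab
   3 |  23 | aaaabab
   4 |   1 | aaaabbbaaababbaaabbaaaaaaabab
   5 |  24 | aaabab
   6 |   8 | aaababbaaabbaaaaaaabab
   7 |  15 | aaabbaaaaaaabab
   8 |   2 | aaabbbaaababbaaabbaaaaaaabab
   9 |  25 | aabab
  10 |   9 | aababbaaabbaaaaaaabab
  11 |  16 | aabbaaaaaaabab
  12 |   3 | aabbbaaababbaaabbaaaaaaabab
  13 |  28 | ab
  14 |  26 | abab
  15 |  10 | ababbaaabbaaaaaaabab
  16 |  17 | abbaaaaaaabab
  17 |  12 | abbaaabbaaaaaaabab
  18 |   4 | abbbaaababbaaabbaaaaaaabab
  19 |  29 | b
  20 |  19 | baaaaaaabab
  21 |   0 | baaaabbbaaababbaaabbaaaaaaabab
  22 |   7 | baaababbaaabbaaaaaaabab
  23 |  14 | baaabbaaaaaaabab
  24 |  27 | bab
  25 |  11 | babbaaabbaaaaaaabab
  26 |  18 | bbaaaaaaabab
  27 |   6 | bbaaababbaaabbaaaaaaabab
  28 |  13 | bbaaabbaaaaaaabab
  29 |   5 | bbbaaababbaaabbaaaaaaabab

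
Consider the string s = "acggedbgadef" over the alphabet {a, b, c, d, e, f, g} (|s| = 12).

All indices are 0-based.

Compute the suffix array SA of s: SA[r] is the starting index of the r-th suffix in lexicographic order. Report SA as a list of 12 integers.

rank | idx | suffix
   0 |   0 | acggedbgadef
   1 |   8 | adef
   2 |   6 | bgadef
   3 |   1 | cggedbgadef
   4 |   5 | dbgadef
   5 |   9 | def
   6 |   4 | edbgadef
   7 |  10 | ef
   8 |  11 | f
   9 |   7 | gadef
  10 |   3 | gedbgadef
  11 |   2 | ggedbgadef

[0, 8, 6, 1, 5, 9, 4, 10, 11, 7, 3, 2]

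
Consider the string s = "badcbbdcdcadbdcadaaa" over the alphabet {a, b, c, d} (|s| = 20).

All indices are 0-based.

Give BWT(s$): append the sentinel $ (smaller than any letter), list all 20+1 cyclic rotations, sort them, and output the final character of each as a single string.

aaadccb$cdbddddaabcab

rank  rotation               last
    0  $badcbbdcdcadbdcadaaa  a
    1  a$badcbbdcdcadbdcadaa  a
    2  aa$badcbbdcdcadbdcada  a
    3  aaa$badcbbdcdcadbdcad  d
    4  adaaa$badcbbdcdcadbdc  c
    5  adbdcadaaa$badcbbdcdc  c
    6  adcbbdcdcadbdcadaaa$b  b
    7  badcbbdcdcadbdcadaaa$  $
    8  bbdcdcadbdcadaaa$badc  c
    9  bdcadaaa$badcbbdcdcad  d
   10  bdcdcadbdcadaaa$badcb  b
   11  cadaaa$badcbbdcdcadbd  d
   12  cadbdcadaaa$badcbbdcd  d
   13  cbbdcdcadbdcadaaa$bad  d
   14  cdcadbdcadaaa$badcbbd  d
   15  daaa$badcbbdcdcadbdca  a
   16  dbdcadaaa$badcbbdcdca  a
   17  dcadaaa$badcbbdcdcadb  b
   18  dcadbdcadaaa$badcbbdc  c
   19  dcbbdcdcadbdcadaaa$ba  a
   20  dcdcadbdcadaaa$badcbb  b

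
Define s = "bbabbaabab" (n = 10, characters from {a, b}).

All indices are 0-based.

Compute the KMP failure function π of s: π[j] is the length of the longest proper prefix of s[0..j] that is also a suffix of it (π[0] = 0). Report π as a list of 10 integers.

[0, 1, 0, 1, 2, 3, 0, 1, 0, 1]

π[0] = 0
j=1 s[j]='b': π[1]=1 (border 'b')
j=2 s[j]='a': k: 1→0; π[2]=0 (border '')
j=3 s[j]='b': π[3]=1 (border 'b')
j=4 s[j]='b': π[4]=2 (border 'bb')
j=5 s[j]='a': π[5]=3 (border 'bba')
j=6 s[j]='a': k: 3→0; π[6]=0 (border '')
j=7 s[j]='b': π[7]=1 (border 'b')
j=8 s[j]='a': k: 1→0; π[8]=0 (border '')
j=9 s[j]='b': π[9]=1 (border 'b')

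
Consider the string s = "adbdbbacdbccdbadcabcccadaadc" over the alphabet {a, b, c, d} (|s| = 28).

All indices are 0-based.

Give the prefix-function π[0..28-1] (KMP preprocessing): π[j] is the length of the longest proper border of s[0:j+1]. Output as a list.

π[0] = 0
j=1 s[j]='d': π[1]=0 (border '')
j=2 s[j]='b': π[2]=0 (border '')
j=3 s[j]='d': π[3]=0 (border '')
j=4 s[j]='b': π[4]=0 (border '')
j=5 s[j]='b': π[5]=0 (border '')
j=6 s[j]='a': π[6]=1 (border 'a')
j=7 s[j]='c': k: 1→0; π[7]=0 (border '')
j=8 s[j]='d': π[8]=0 (border '')
j=9 s[j]='b': π[9]=0 (border '')
j=10 s[j]='c': π[10]=0 (border '')
j=11 s[j]='c': π[11]=0 (border '')
j=12 s[j]='d': π[12]=0 (border '')
j=13 s[j]='b': π[13]=0 (border '')
j=14 s[j]='a': π[14]=1 (border 'a')
j=15 s[j]='d': π[15]=2 (border 'ad')
j=16 s[j]='c': k: 2→0; π[16]=0 (border '')
j=17 s[j]='a': π[17]=1 (border 'a')
j=18 s[j]='b': k: 1→0; π[18]=0 (border '')
j=19 s[j]='c': π[19]=0 (border '')
j=20 s[j]='c': π[20]=0 (border '')
j=21 s[j]='c': π[21]=0 (border '')
j=22 s[j]='a': π[22]=1 (border 'a')
j=23 s[j]='d': π[23]=2 (border 'ad')
j=24 s[j]='a': k: 2→0; π[24]=1 (border 'a')
j=25 s[j]='a': k: 1→0; π[25]=1 (border 'a')
j=26 s[j]='d': π[26]=2 (border 'ad')
j=27 s[j]='c': k: 2→0; π[27]=0 (border '')

[0, 0, 0, 0, 0, 0, 1, 0, 0, 0, 0, 0, 0, 0, 1, 2, 0, 1, 0, 0, 0, 0, 1, 2, 1, 1, 2, 0]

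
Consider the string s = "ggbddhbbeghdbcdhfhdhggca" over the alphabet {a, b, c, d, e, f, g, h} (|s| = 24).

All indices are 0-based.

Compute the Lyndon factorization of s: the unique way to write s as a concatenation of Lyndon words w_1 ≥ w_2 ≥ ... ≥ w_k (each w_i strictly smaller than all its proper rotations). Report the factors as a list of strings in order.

emit factor 1: 'g' (i=0, period=1)
emit factor 2: 'g' (i=1, period=1)
emit factor 3: 'bddh' (i=2, period=4)
emit factor 4: 'bbeghdbcdhfhdhggc' (i=6, period=17)
emit factor 5: 'a' (i=23, period=1)

["g", "g", "bddh", "bbeghdbcdhfhdhggc", "a"]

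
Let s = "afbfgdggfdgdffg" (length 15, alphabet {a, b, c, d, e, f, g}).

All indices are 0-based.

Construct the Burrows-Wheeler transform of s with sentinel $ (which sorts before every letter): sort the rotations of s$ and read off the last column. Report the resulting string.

rank  rotation          last
    0  $afbfgdggfdgdffg  g
    1  afbfgdggfdgdffg$  $
    2  bfgdggfdgdffg$af  f
    3  dffg$afbfgdggfdg  g
    4  dgdffg$afbfgdggf  f
    5  dggfdgdffg$afbfg  g
    6  fbfgdggfdgdffg$a  a
    7  fdgdffg$afbfgdgg  g
    8  ffg$afbfgdggfdgd  d
    9  fg$afbfgdggfdgdf  f
   10  fgdggfdgdffg$afb  b
   11  g$afbfgdggfdgdff  f
   12  gdffg$afbfgdggfd  d
   13  gdggfdgdffg$afbf  f
   14  gfdgdffg$afbfgdg  g
   15  ggfdgdffg$afbfgd  d

g$fgfgagdfbfdfgd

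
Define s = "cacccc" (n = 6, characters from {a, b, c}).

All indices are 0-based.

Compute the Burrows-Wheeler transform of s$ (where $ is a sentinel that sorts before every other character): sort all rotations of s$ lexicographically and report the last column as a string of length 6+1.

ccc$cca

rank  rotation last
    0  $cacccc  c
    1  acccc$c  c
    2  c$caccc  c
    3  cacccc$  $
    4  cc$cacc  c
    5  ccc$cac  c
    6  cccc$ca  a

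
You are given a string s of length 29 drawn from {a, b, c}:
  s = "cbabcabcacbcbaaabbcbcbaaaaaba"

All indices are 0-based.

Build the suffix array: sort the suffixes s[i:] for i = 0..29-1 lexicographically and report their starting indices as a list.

[28, 22, 23, 24, 13, 25, 14, 26, 15, 2, 5, 8, 27, 21, 12, 1, 16, 3, 6, 19, 10, 17, 4, 7, 20, 11, 0, 18, 9]

sorted suffixes:
  #0 SA[0]=28  'a'
  #1 SA[1]=22  'aaaaaba'
  #2 SA[2]=23  'aaaaba'
  #3 SA[3]=24  'aaaba'
  #4 SA[4]=13  'aaabbcbcbaaaaaba'
  #5 SA[5]=25  'aaba'
  #6 SA[6]=14  'aabbcbcbaaaaaba'
  #7 SA[7]=26  'aba'
  #8 SA[8]=15  'abbcbcbaaaaaba'
  #9 SA[9]=2  'abcabcacbcbaaabbcbcbaaaaaba'
  #10 SA[10]=5  'abcacbcbaaabbcbcbaaaaaba'
  #11 SA[11]=8  'acbcbaaabbcbcbaaaaaba'
  #12 SA[12]=27  'ba'
  #13 SA[13]=21  'baaaaaba'
  #14 SA[14]=12  'baaabbcbcbaaaaaba'
  #15 SA[15]=1  'babcabcacbcbaaabbcbcbaaaaaba'
  #16 SA[16]=16  'bbcbcbaaaaaba'
  #17 SA[17]=3  'bcabcacbcbaaabbcbcbaaaaaba'
  #18 SA[18]=6  'bcacbcbaaabbcbcbaaaaaba'
  #19 SA[19]=19  'bcbaaaaaba'
  #20 SA[20]=10  'bcbaaabbcbcbaaaaaba'
  #21 SA[21]=17  'bcbcbaaaaaba'
  #22 SA[22]=4  'cabcacbcbaaabbcbcbaaaaaba'
  #23 SA[23]=7  'cacbcbaaabbcbcbaaaaaba'
  #24 SA[24]=20  'cbaaaaaba'
  #25 SA[25]=11  'cbaaabbcbcbaaaaaba'
  #26 SA[26]=0  'cbabcabcacbcbaaabbcbcbaaaaaba'
  #27 SA[27]=18  'cbcbaaaaaba'
  #28 SA[28]=9  'cbcbaaabbcbcbaaaaaba'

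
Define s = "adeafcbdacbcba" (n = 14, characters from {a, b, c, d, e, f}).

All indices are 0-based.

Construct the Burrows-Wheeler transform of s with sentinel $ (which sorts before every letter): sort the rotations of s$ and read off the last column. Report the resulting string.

abd$ecccbafbada

rank  rotation         last
    0  $adeafcbdacbcba  a
    1  a$adeafcbdacbcb  b
    2  acbcba$adeafcbd  d
    3  adeafcbdacbcba$  $
    4  afcbdacbcba$ade  e
    5  ba$adeafcbdacbc  c
    6  bcba$adeafcbdac  c
    7  bdacbcba$adeafc  c
    8  cba$adeafcbdacb  b
    9  cbcba$adeafcbda  a
   10  cbdacbcba$adeaf  f
   11  dacbcba$adeafcb  b
   12  deafcbdacbcba$a  a
   13  eafcbdacbcba$ad  d
   14  fcbdacbcba$adea  a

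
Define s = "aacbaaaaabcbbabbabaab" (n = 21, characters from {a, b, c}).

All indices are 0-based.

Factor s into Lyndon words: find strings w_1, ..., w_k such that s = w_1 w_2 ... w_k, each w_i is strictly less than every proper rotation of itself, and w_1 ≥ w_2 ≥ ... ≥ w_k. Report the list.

["aacb", "aaaaabcbbabbabaab"]

emit factor 1: 'aacb' (i=0, period=4)
emit factor 2: 'aaaaabcbbabbabaab' (i=4, period=17)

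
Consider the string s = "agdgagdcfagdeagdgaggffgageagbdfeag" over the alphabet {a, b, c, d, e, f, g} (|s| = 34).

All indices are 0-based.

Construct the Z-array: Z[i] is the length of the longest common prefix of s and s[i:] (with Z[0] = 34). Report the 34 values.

Z[0]=34
i=1: outside box; Z[1]=0
i=2: outside box; Z[2]=0
i=3: outside box; Z[3]=0
i=4: outside box; Z[4]=3 grow→box=[4,7)
i=5: min(r-i=2, Z[1]=0)=0; Z[5]=0
i=6: min(r-i=1, Z[2]=0)=0; Z[6]=0
i=7: outside box; Z[7]=0
i=8: outside box; Z[8]=0
i=9: outside box; Z[9]=3 grow→box=[9,12)
i=10: min(r-i=2, Z[1]=0)=0; Z[10]=0
i=11: min(r-i=1, Z[2]=0)=0; Z[11]=0
i=12: outside box; Z[12]=0
i=13: outside box; Z[13]=6 grow→box=[13,19)
i=14: min(r-i=5, Z[1]=0)=0; Z[14]=0
i=15: min(r-i=4, Z[2]=0)=0; Z[15]=0
i=16: min(r-i=3, Z[3]=0)=0; Z[16]=0
i=17: min(r-i=2, Z[4]=3)=2; Z[17]=2
i=18: min(r-i=1, Z[5]=0)=0; Z[18]=0
i=19: outside box; Z[19]=0
i=20: outside box; Z[20]=0
i=21: outside box; Z[21]=0
i=22: outside box; Z[22]=0
i=23: outside box; Z[23]=2 grow→box=[23,25)
i=24: min(r-i=1, Z[1]=0)=0; Z[24]=0
i=25: outside box; Z[25]=0
i=26: outside box; Z[26]=2 grow→box=[26,28)
i=27: min(r-i=1, Z[1]=0)=0; Z[27]=0
i=28: outside box; Z[28]=0
i=29: outside box; Z[29]=0
i=30: outside box; Z[30]=0
i=31: outside box; Z[31]=0
i=32: outside box; Z[32]=2 grow→box=[32,34)
i=33: min(r-i=1, Z[1]=0)=0; Z[33]=0

[34, 0, 0, 0, 3, 0, 0, 0, 0, 3, 0, 0, 0, 6, 0, 0, 0, 2, 0, 0, 0, 0, 0, 2, 0, 0, 2, 0, 0, 0, 0, 0, 2, 0]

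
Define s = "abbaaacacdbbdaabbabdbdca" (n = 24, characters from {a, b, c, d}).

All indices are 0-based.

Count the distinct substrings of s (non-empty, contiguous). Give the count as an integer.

265

rank | idx | suffix
   0 |  23 | a
   1 |   3 | aaacacdbbdaabbabdbdca
   2 |  13 | aabbabdbdca
   3 |   4 | aacacdbbdaabbabdbdca
   4 |   0 | abbaaacacdbbdaabbabdbdca
   5 |  14 | abbabdbdca
   6 |  17 | abdbdca
   7 |   5 | acacdbbdaabbabdbdca
   8 |   7 | acdbbdaabbabdbdca
   9 |   2 | baaacacdbbdaabbabdbdca
  10 |  16 | babdbdca
  11 |   1 | bbaaacacdbbdaabbabdbdca
  12 |  15 | bbabdbdca
  13 |  10 | bbdaabbabdbdca
  14 |  11 | bdaabbabdbdca
  15 |  18 | bdbdca
  16 |  20 | bdca
  17 |  22 | ca
  18 |   6 | cacdbbdaabbabdbdca
  19 |   8 | cdbbdaabbabdbdca
  20 |  12 | daabbabdbdca
  21 |   9 | dbbdaabbabdbdca
  22 |  19 | dbdca
  23 |  21 | dca

SA = [23, 3, 13, 4, 0, 14, 17, 5, 7, 2, 16, 1, 15, 10, 11, 18, 20, 22, 6, 8, 12, 9, 19, 21]
i: (SA[i-1],SA[i]) lcp shared
  1: (23,3) 1 'a'
  2: (3,13) 2 'aa'
  3: (13,4) 2 'aa'
  4: (4,0) 1 'a'
  5: (0,14) 4 'abba'
  6: (14,17) 2 'ab'
  7: (17,5) 1 'a'
  8: (5,7) 2 'ac'
  9: (7,2) 0 ''
  10: (2,16) 2 'ba'
  11: (16,1) 1 'b'
  12: (1,15) 3 'bba'
  13: (15,10) 2 'bb'
  14: (10,11) 1 'b'
  15: (11,18) 2 'bd'
  16: (18,20) 2 'bd'
  17: (20,22) 0 ''
  18: (22,6) 2 'ca'
  19: (6,8) 1 'c'
  20: (8,12) 0 ''
  21: (12,9) 1 'd'
  22: (9,19) 2 'db'
  23: (19,21) 1 'd'

n(n+1)/2 = 24·25/2 = 300
Σ LCP = 0 + 1 + 2 + 2 + 1 + 4 + 2 + 1 + 2 + 0 + 2 + 1 + 3 + 2 + 1 + 2 + 2 + 0 + 2 + 1 + 0 + 1 + 2 + 1 = 35
distinct = 300 − 35 = 265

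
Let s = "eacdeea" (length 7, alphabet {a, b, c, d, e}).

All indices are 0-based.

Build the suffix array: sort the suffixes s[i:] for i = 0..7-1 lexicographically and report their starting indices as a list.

rank | idx | suffix
   0 |   6 | a
   1 |   1 | acdeea
   2 |   2 | cdeea
   3 |   3 | deea
   4 |   5 | ea
   5 |   0 | eacdeea
   6 |   4 | eea

[6, 1, 2, 3, 5, 0, 4]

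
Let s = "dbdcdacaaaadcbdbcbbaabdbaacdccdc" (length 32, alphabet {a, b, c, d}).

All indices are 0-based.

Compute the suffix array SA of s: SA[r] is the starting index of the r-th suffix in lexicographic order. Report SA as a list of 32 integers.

sorted suffixes:
  #0 SA[0]=7  'aaaadcbdbcbbaabdbaacdccdc'
  #1 SA[1]=8  'aaadcbdbcbbaabdbaacdccdc'
  #2 SA[2]=19  'aabdbaacdccdc'
  #3 SA[3]=24  'aacdccdc'
  #4 SA[4]=9  'aadcbdbcbbaabdbaacdccdc'
  #5 SA[5]=20  'abdbaacdccdc'
  #6 SA[6]=5  'acaaaadcbdbcbbaabdbaacdccdc'
  #7 SA[7]=25  'acdccdc'
  #8 SA[8]=10  'adcbdbcbbaabdbaacdccdc'
  #9 SA[9]=18  'baabdbaacdccdc'
  #10 SA[10]=23  'baacdccdc'
  #11 SA[11]=17  'bbaabdbaacdccdc'
  #12 SA[12]=15  'bcbbaabdbaacdccdc'
  #13 SA[13]=21  'bdbaacdccdc'
  #14 SA[14]=13  'bdbcbbaabdbaacdccdc'
  #15 SA[15]=1  'bdcdacaaaadcbdbcbbaabdbaacdccdc'
  #16 SA[16]=31  'c'
  #17 SA[17]=6  'caaaadcbdbcbbaabdbaacdccdc'
  #18 SA[18]=16  'cbbaabdbaacdccdc'
  #19 SA[19]=12  'cbdbcbbaabdbaacdccdc'
  #20 SA[20]=28  'ccdc'
  #21 SA[21]=3  'cdacaaaadcbdbcbbaabdbaacdccdc'
  #22 SA[22]=29  'cdc'
  #23 SA[23]=26  'cdccdc'
  #24 SA[24]=4  'dacaaaadcbdbcbbaabdbaacdccdc'
  #25 SA[25]=22  'dbaacdccdc'
  #26 SA[26]=14  'dbcbbaabdbaacdccdc'
  #27 SA[27]=0  'dbdcdacaaaadcbdbcbbaabdbaacdccdc'
  #28 SA[28]=30  'dc'
  #29 SA[29]=11  'dcbdbcbbaabdbaacdccdc'
  #30 SA[30]=27  'dccdc'
  #31 SA[31]=2  'dcdacaaaadcbdbcbbaabdbaacdccdc'

[7, 8, 19, 24, 9, 20, 5, 25, 10, 18, 23, 17, 15, 21, 13, 1, 31, 6, 16, 12, 28, 3, 29, 26, 4, 22, 14, 0, 30, 11, 27, 2]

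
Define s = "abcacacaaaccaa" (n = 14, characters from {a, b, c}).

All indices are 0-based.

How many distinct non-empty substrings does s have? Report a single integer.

sorted suffixes:
  #0 SA[0]=13  'a'
  #1 SA[1]=12  'aa'
  #2 SA[2]=7  'aaaccaa'
  #3 SA[3]=8  'aaccaa'
  #4 SA[4]=0  'abcacacaaaccaa'
  #5 SA[5]=5  'acaaaccaa'
  #6 SA[6]=3  'acacaaaccaa'
  #7 SA[7]=9  'accaa'
  #8 SA[8]=1  'bcacacaaaccaa'
  #9 SA[9]=11  'caa'
  #10 SA[10]=6  'caaaccaa'
  #11 SA[11]=4  'cacaaaccaa'
  #12 SA[12]=2  'cacacaaaccaa'
  #13 SA[13]=10  'ccaa'

SA = [13, 12, 7, 8, 0, 5, 3, 9, 1, 11, 6, 4, 2, 10]
i: (SA[i-1],SA[i]) lcp shared
  1: (13,12) 1 'a'
  2: (12,7) 2 'aa'
  3: (7,8) 2 'aa'
  4: (8,0) 1 'a'
  5: (0,5) 1 'a'
  6: (5,3) 3 'aca'
  7: (3,9) 2 'ac'
  8: (9,1) 0 ''
  9: (1,11) 0 ''
  10: (11,6) 3 'caa'
  11: (6,4) 2 'ca'
  12: (4,2) 4 'caca'
  13: (2,10) 1 'c'

n(n+1)/2 = 14·15/2 = 105
Σ LCP = 0 + 1 + 2 + 2 + 1 + 1 + 3 + 2 + 0 + 0 + 3 + 2 + 4 + 1 = 22
distinct = 105 − 22 = 83

83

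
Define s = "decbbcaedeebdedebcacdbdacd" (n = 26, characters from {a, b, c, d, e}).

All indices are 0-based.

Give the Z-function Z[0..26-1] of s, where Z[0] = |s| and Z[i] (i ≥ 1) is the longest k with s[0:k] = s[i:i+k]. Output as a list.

Z[0]=26
i=1: fresh scan; Z[1]=0
i=2: fresh scan; Z[2]=0
i=3: fresh scan; Z[3]=0
i=4: fresh scan; Z[4]=0
i=5: fresh scan; Z[5]=0
i=6: fresh scan; Z[6]=0
i=7: fresh scan; Z[7]=0
i=8: fresh scan; Z[8]=2 extend→box=[8,10)
i=9: min(r-i=1, Z[1]=0)=0; Z[9]=0
i=10: fresh scan; Z[10]=0
i=11: fresh scan; Z[11]=0
i=12: fresh scan; Z[12]=2 extend→box=[12,14)
i=13: min(r-i=1, Z[1]=0)=0; Z[13]=0
i=14: fresh scan; Z[14]=2 extend→box=[14,16)
i=15: min(r-i=1, Z[1]=0)=0; Z[15]=0
i=16: fresh scan; Z[16]=0
i=17: fresh scan; Z[17]=0
i=18: fresh scan; Z[18]=0
i=19: fresh scan; Z[19]=0
i=20: fresh scan; Z[20]=1 extend→box=[20,21)
i=21: fresh scan; Z[21]=0
i=22: fresh scan; Z[22]=1 extend→box=[22,23)
i=23: fresh scan; Z[23]=0
i=24: fresh scan; Z[24]=0
i=25: fresh scan; Z[25]=1 extend→box=[25,26)

[26, 0, 0, 0, 0, 0, 0, 0, 2, 0, 0, 0, 2, 0, 2, 0, 0, 0, 0, 0, 1, 0, 1, 0, 0, 1]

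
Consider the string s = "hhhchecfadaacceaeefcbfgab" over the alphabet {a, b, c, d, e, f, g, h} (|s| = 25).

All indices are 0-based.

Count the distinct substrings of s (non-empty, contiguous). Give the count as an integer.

307

sorted suffixes:
  #0 SA[0]=10  'aacceaeefcbfgab'
  #1 SA[1]=23  'ab'
  #2 SA[2]=11  'acceaeefcbfgab'
  #3 SA[3]=8  'adaacceaeefcbfgab'
  #4 SA[4]=15  'aeefcbfgab'
  #5 SA[5]=24  'b'
  #6 SA[6]=20  'bfgab'
  #7 SA[7]=19  'cbfgab'
  #8 SA[8]=12  'cceaeefcbfgab'
  #9 SA[9]=13  'ceaeefcbfgab'
  #10 SA[10]=6  'cfadaacceaeefcbfgab'
  #11 SA[11]=3  'checfadaacceaeefcbfgab'
  #12 SA[12]=9  'daacceaeefcbfgab'
  #13 SA[13]=14  'eaeefcbfgab'
  #14 SA[14]=5  'ecfadaacceaeefcbfgab'
  #15 SA[15]=16  'eefcbfgab'
  #16 SA[16]=17  'efcbfgab'
  #17 SA[17]=7  'fadaacceaeefcbfgab'
  #18 SA[18]=18  'fcbfgab'
  #19 SA[19]=21  'fgab'
  #20 SA[20]=22  'gab'
  #21 SA[21]=2  'hchecfadaacceaeefcbfgab'
  #22 SA[22]=4  'hecfadaacceaeefcbfgab'
  #23 SA[23]=1  'hhchecfadaacceaeefcbfgab'
  #24 SA[24]=0  'hhhchecfadaacceaeefcbfgab'

SA = [10, 23, 11, 8, 15, 24, 20, 19, 12, 13, 6, 3, 9, 14, 5, 16, 17, 7, 18, 21, 22, 2, 4, 1, 0]
rank  pair      lcp
   1  s[10:],s[23:]  1  'a'
   2  s[23:],s[11:]  1  'a'
   3  s[11:],s[8:]  1  'a'
   4  s[8:],s[15:]  1  'a'
   5  s[15:],s[24:]  0  ''
   6  s[24:],s[20:]  1  'b'
   7  s[20:],s[19:]  0  ''
   8  s[19:],s[12:]  1  'c'
   9  s[12:],s[13:]  1  'c'
  10  s[13:],s[6:]  1  'c'
  11  s[6:],s[3:]  1  'c'
  12  s[3:],s[9:]  0  ''
  13  s[9:],s[14:]  0  ''
  14  s[14:],s[5:]  1  'e'
  15  s[5:],s[16:]  1  'e'
  16  s[16:],s[17:]  1  'e'
  17  s[17:],s[7:]  0  ''
  18  s[7:],s[18:]  1  'f'
  19  s[18:],s[21:]  1  'f'
  20  s[21:],s[22:]  0  ''
  21  s[22:],s[2:]  0  ''
  22  s[2:],s[4:]  1  'h'
  23  s[4:],s[1:]  1  'h'
  24  s[1:],s[0:]  2  'hh'

n(n+1)/2 = 25·26/2 = 325
Σ LCP = 0 + 1 + 1 + 1 + 1 + 0 + 1 + 0 + 1 + 1 + 1 + 1 + 0 + 0 + 1 + 1 + 1 + 0 + 1 + 1 + 0 + 0 + 1 + 1 + 2 = 18
distinct = 325 − 18 = 307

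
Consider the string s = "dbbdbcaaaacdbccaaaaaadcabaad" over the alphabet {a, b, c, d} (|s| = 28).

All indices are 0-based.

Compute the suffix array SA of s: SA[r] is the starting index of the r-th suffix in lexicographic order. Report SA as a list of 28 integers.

rank→(start, suffix):
  0 → (15, 'aaaaaadcabaad')
  1 → (16, 'aaaaadcabaad')
  2 → (6, 'aaaacdbccaaaaaadcabaad')
  3 → (17, 'aaaadcabaad')
  4 → (7, 'aaacdbccaaaaaadcabaad')
  5 → (18, 'aaadcabaad')
  6 → (8, 'aacdbccaaaaaadcabaad')
  7 → (25, 'aad')
  8 → (19, 'aadcabaad')
  9 → (23, 'abaad')
  10 → (9, 'acdbccaaaaaadcabaad')
  11 → (26, 'ad')
  12 → (20, 'adcabaad')
  13 → (24, 'baad')
  14 → (1, 'bbdbcaaaacdbccaaaaaadcabaad')
  15 → (4, 'bcaaaacdbccaaaaaadcabaad')
  16 → (12, 'bccaaaaaadcabaad')
  17 → (2, 'bdbcaaaacdbccaaaaaadcabaad')
  18 → (14, 'caaaaaadcabaad')
  19 → (5, 'caaaacdbccaaaaaadcabaad')
  20 → (22, 'cabaad')
  21 → (13, 'ccaaaaaadcabaad')
  22 → (10, 'cdbccaaaaaadcabaad')
  23 → (27, 'd')
  24 → (0, 'dbbdbcaaaacdbccaaaaaadcabaad')
  25 → (3, 'dbcaaaacdbccaaaaaadcabaad')
  26 → (11, 'dbccaaaaaadcabaad')
  27 → (21, 'dcabaad')

[15, 16, 6, 17, 7, 18, 8, 25, 19, 23, 9, 26, 20, 24, 1, 4, 12, 2, 14, 5, 22, 13, 10, 27, 0, 3, 11, 21]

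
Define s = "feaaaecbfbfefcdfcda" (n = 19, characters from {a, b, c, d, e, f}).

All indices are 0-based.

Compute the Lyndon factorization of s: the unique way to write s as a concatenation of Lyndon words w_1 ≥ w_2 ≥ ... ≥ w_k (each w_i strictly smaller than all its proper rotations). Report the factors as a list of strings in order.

emit factor 1: 'f' (i=0, period=1)
emit factor 2: 'e' (i=1, period=1)
emit factor 3: 'aaaecbfbfefcdfcd' (i=2, period=16)
emit factor 4: 'a' (i=18, period=1)

["f", "e", "aaaecbfbfefcdfcd", "a"]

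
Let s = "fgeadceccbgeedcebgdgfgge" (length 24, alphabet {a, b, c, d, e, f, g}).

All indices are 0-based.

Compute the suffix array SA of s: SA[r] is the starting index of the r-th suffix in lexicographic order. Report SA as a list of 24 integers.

rank | idx | suffix
   0 |   3 | adceccbgeedcebgdgfgge
   1 |  16 | bgdgfgge
   2 |   9 | bgeedcebgdgfgge
   3 |   8 | cbgeedcebgdgfgge
   4 |   7 | ccbgeedcebgdgfgge
   5 |  14 | cebgdgfgge
   6 |   5 | ceccbgeedcebgdgfgge
   7 |  13 | dcebgdgfgge
   8 |   4 | dceccbgeedcebgdgfgge
   9 |  18 | dgfgge
  10 |  23 | e
  11 |   2 | eadceccbgeedcebgdgfgge
  12 |  15 | ebgdgfgge
  13 |   6 | eccbgeedcebgdgfgge
  14 |  12 | edcebgdgfgge
  15 |  11 | eedcebgdgfgge
  16 |   0 | fgeadceccbgeedcebgdgfgge
  17 |  20 | fgge
  18 |  17 | gdgfgge
  19 |  22 | ge
  20 |   1 | geadceccbgeedcebgdgfgge
  21 |  10 | geedcebgdgfgge
  22 |  19 | gfgge
  23 |  21 | gge

[3, 16, 9, 8, 7, 14, 5, 13, 4, 18, 23, 2, 15, 6, 12, 11, 0, 20, 17, 22, 1, 10, 19, 21]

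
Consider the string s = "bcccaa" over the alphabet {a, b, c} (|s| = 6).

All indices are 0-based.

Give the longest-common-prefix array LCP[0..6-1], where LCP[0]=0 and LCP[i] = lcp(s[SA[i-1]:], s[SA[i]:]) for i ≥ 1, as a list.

rank | idx | suffix
   0 |   5 | a
   1 |   4 | aa
   2 |   0 | bcccaa
   3 |   3 | caa
   4 |   2 | ccaa
   5 |   1 | cccaa

SA = [5, 4, 0, 3, 2, 1]
rank  pair      lcp
   1  s[5:],s[4:]  1  'a'
   2  s[4:],s[0:]  0  ''
   3  s[0:],s[3:]  0  ''
   4  s[3:],s[2:]  1  'c'
   5  s[2:],s[1:]  2  'cc'

[0, 1, 0, 0, 1, 2]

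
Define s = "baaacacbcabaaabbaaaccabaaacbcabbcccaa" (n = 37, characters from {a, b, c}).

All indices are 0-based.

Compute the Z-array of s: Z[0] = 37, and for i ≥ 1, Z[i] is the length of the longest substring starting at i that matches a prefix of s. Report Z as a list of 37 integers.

Z[0]=37
i=1: outside box; Z[1]=0
i=2: outside box; Z[2]=0
i=3: outside box; Z[3]=0
i=4: outside box; Z[4]=0
i=5: outside box; Z[5]=0
i=6: outside box; Z[6]=0
i=7: outside box; Z[7]=1 scan→box=[7,8)
i=8: outside box; Z[8]=0
i=9: outside box; Z[9]=0
i=10: outside box; Z[10]=4 scan→box=[10,14)
i=11: min(r-i=3, Z[1]=0)=0; Z[11]=0
i=12: min(r-i=2, Z[2]=0)=0; Z[12]=0
i=13: min(r-i=1, Z[3]=0)=0; Z[13]=0
i=14: outside box; Z[14]=1 scan→box=[14,15)
i=15: outside box; Z[15]=5 scan→box=[15,20)
i=16: min(r-i=4, Z[1]=0)=0; Z[16]=0
i=17: min(r-i=3, Z[2]=0)=0; Z[17]=0
i=18: min(r-i=2, Z[3]=0)=0; Z[18]=0
i=19: min(r-i=1, Z[4]=0)=0; Z[19]=0
i=20: outside box; Z[20]=0
i=21: outside box; Z[21]=0
i=22: outside box; Z[22]=5 scan→box=[22,27)
i=23: min(r-i=4, Z[1]=0)=0; Z[23]=0
i=24: min(r-i=3, Z[2]=0)=0; Z[24]=0
i=25: min(r-i=2, Z[3]=0)=0; Z[25]=0
i=26: min(r-i=1, Z[4]=0)=0; Z[26]=0
i=27: outside box; Z[27]=1 scan→box=[27,28)
i=28: outside box; Z[28]=0
i=29: outside box; Z[29]=0
i=30: outside box; Z[30]=1 scan→box=[30,31)
i=31: outside box; Z[31]=1 scan→box=[31,32)
i=32: outside box; Z[32]=0
i=33: outside box; Z[33]=0
i=34: outside box; Z[34]=0
i=35: outside box; Z[35]=0
i=36: outside box; Z[36]=0

[37, 0, 0, 0, 0, 0, 0, 1, 0, 0, 4, 0, 0, 0, 1, 5, 0, 0, 0, 0, 0, 0, 5, 0, 0, 0, 0, 1, 0, 0, 1, 1, 0, 0, 0, 0, 0]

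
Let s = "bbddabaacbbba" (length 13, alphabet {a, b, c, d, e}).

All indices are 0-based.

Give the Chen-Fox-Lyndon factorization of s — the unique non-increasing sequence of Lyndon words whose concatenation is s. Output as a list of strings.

["bbdd", "ab", "aacbbb", "a"]

emit factor 1: 'bbdd' (i=0, period=4)
emit factor 2: 'ab' (i=4, period=2)
emit factor 3: 'aacbbb' (i=6, period=6)
emit factor 4: 'a' (i=12, period=1)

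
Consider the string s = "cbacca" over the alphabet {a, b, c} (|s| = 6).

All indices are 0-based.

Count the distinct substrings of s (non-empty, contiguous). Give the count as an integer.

18

rank→(start, suffix):
  0 → (5, 'a')
  1 → (2, 'acca')
  2 → (1, 'bacca')
  3 → (4, 'ca')
  4 → (0, 'cbacca')
  5 → (3, 'cca')

SA = [5, 2, 1, 4, 0, 3]
[i] adj suffixes → lcp
  [1] 5/2 → 1 ('a')
  [2] 2/1 → 0 ('')
  [3] 1/4 → 0 ('')
  [4] 4/0 → 1 ('c')
  [5] 0/3 → 1 ('c')

n(n+1)/2 = 6·7/2 = 21
Σ LCP = 0 + 1 + 0 + 0 + 1 + 1 = 3
distinct = 21 − 3 = 18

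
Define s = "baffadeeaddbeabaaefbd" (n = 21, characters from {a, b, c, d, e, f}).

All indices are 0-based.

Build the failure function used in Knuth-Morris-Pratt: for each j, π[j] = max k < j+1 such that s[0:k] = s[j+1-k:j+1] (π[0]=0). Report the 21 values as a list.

π[0] = 0
j=1 s[j]='a': π[1]=0 (border '')
j=2 s[j]='f': π[2]=0 (border '')
j=3 s[j]='f': π[3]=0 (border '')
j=4 s[j]='a': π[4]=0 (border '')
j=5 s[j]='d': π[5]=0 (border '')
j=6 s[j]='e': π[6]=0 (border '')
j=7 s[j]='e': π[7]=0 (border '')
j=8 s[j]='a': π[8]=0 (border '')
j=9 s[j]='d': π[9]=0 (border '')
j=10 s[j]='d': π[10]=0 (border '')
j=11 s[j]='b': π[11]=1 (border 'b')
j=12 s[j]='e': k: 1→0; π[12]=0 (border '')
j=13 s[j]='a': π[13]=0 (border '')
j=14 s[j]='b': π[14]=1 (border 'b')
j=15 s[j]='a': π[15]=2 (border 'ba')
j=16 s[j]='a': k: 2→0; π[16]=0 (border '')
j=17 s[j]='e': π[17]=0 (border '')
j=18 s[j]='f': π[18]=0 (border '')
j=19 s[j]='b': π[19]=1 (border 'b')
j=20 s[j]='d': k: 1→0; π[20]=0 (border '')

[0, 0, 0, 0, 0, 0, 0, 0, 0, 0, 0, 1, 0, 0, 1, 2, 0, 0, 0, 1, 0]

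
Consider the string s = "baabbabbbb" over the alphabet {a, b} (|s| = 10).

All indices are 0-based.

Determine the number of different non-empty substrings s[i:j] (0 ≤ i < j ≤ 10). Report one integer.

sorted suffixes:
  #0 SA[0]=1  'aabbabbbb'
  #1 SA[1]=2  'abbabbbb'
  #2 SA[2]=5  'abbbb'
  #3 SA[3]=9  'b'
  #4 SA[4]=0  'baabbabbbb'
  #5 SA[5]=4  'babbbb'
  #6 SA[6]=8  'bb'
  #7 SA[7]=3  'bbabbbb'
  #8 SA[8]=7  'bbb'
  #9 SA[9]=6  'bbbb'

SA = [1, 2, 5, 9, 0, 4, 8, 3, 7, 6]
[i] adj suffixes → lcp
  [1] 1/2 → 1 ('a')
  [2] 2/5 → 3 ('abb')
  [3] 5/9 → 0 ('')
  [4] 9/0 → 1 ('b')
  [5] 0/4 → 2 ('ba')
  [6] 4/8 → 1 ('b')
  [7] 8/3 → 2 ('bb')
  [8] 3/7 → 2 ('bb')
  [9] 7/6 → 3 ('bbb')

n(n+1)/2 = 10·11/2 = 55
Σ LCP = 0 + 1 + 3 + 0 + 1 + 2 + 1 + 2 + 2 + 3 = 15
distinct = 55 − 15 = 40

40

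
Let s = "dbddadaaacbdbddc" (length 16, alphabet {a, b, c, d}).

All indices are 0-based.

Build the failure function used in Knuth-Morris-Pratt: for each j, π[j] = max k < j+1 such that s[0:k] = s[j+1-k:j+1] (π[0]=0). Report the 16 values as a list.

[0, 0, 1, 1, 0, 1, 0, 0, 0, 0, 0, 1, 2, 3, 4, 0]

π[0] = 0
j=1 s[j]='b': π[1]=0 (border '')
j=2 s[j]='d': π[2]=1 (border 'd')
j=3 s[j]='d': k: 1→0; π[3]=1 (border 'd')
j=4 s[j]='a': k: 1→0; π[4]=0 (border '')
j=5 s[j]='d': π[5]=1 (border 'd')
j=6 s[j]='a': k: 1→0; π[6]=0 (border '')
j=7 s[j]='a': π[7]=0 (border '')
j=8 s[j]='a': π[8]=0 (border '')
j=9 s[j]='c': π[9]=0 (border '')
j=10 s[j]='b': π[10]=0 (border '')
j=11 s[j]='d': π[11]=1 (border 'd')
j=12 s[j]='b': π[12]=2 (border 'db')
j=13 s[j]='d': π[13]=3 (border 'dbd')
j=14 s[j]='d': π[14]=4 (border 'dbdd')
j=15 s[j]='c': k: 4→1→0; π[15]=0 (border '')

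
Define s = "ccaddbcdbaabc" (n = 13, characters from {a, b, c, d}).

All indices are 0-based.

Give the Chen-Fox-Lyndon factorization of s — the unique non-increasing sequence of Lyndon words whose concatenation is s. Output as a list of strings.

emit factor 1: 'c' (i=0, period=1)
emit factor 2: 'c' (i=1, period=1)
emit factor 3: 'addbcdb' (i=2, period=7)
emit factor 4: 'aabc' (i=9, period=4)

["c", "c", "addbcdb", "aabc"]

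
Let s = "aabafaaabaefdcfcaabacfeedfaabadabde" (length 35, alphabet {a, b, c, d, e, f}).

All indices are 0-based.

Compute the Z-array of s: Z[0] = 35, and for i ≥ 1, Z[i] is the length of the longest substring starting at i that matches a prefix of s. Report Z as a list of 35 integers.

Z[0]=35
i=1: fresh scan; Z[1]=1 scan→box=[1,2)
i=2: fresh scan; Z[2]=0
i=3: fresh scan; Z[3]=1 scan→box=[3,4)
i=4: fresh scan; Z[4]=0
i=5: fresh scan; Z[5]=2 scan→box=[5,7)
i=6: min(r-i=1, Z[1]=1)=1; Z[6]=4 scan→box=[6,10)
i=7: min(r-i=3, Z[1]=1)=1; Z[7]=1
i=8: min(r-i=2, Z[2]=0)=0; Z[8]=0
i=9: min(r-i=1, Z[3]=1)=1; Z[9]=1
i=10: fresh scan; Z[10]=0
i=11: fresh scan; Z[11]=0
i=12: fresh scan; Z[12]=0
i=13: fresh scan; Z[13]=0
i=14: fresh scan; Z[14]=0
i=15: fresh scan; Z[15]=0
i=16: fresh scan; Z[16]=4 scan→box=[16,20)
i=17: min(r-i=3, Z[1]=1)=1; Z[17]=1
i=18: min(r-i=2, Z[2]=0)=0; Z[18]=0
i=19: min(r-i=1, Z[3]=1)=1; Z[19]=1
i=20: fresh scan; Z[20]=0
i=21: fresh scan; Z[21]=0
i=22: fresh scan; Z[22]=0
i=23: fresh scan; Z[23]=0
i=24: fresh scan; Z[24]=0
i=25: fresh scan; Z[25]=0
i=26: fresh scan; Z[26]=4 scan→box=[26,30)
i=27: min(r-i=3, Z[1]=1)=1; Z[27]=1
i=28: min(r-i=2, Z[2]=0)=0; Z[28]=0
i=29: min(r-i=1, Z[3]=1)=1; Z[29]=1
i=30: fresh scan; Z[30]=0
i=31: fresh scan; Z[31]=1 scan→box=[31,32)
i=32: fresh scan; Z[32]=0
i=33: fresh scan; Z[33]=0
i=34: fresh scan; Z[34]=0

[35, 1, 0, 1, 0, 2, 4, 1, 0, 1, 0, 0, 0, 0, 0, 0, 4, 1, 0, 1, 0, 0, 0, 0, 0, 0, 4, 1, 0, 1, 0, 1, 0, 0, 0]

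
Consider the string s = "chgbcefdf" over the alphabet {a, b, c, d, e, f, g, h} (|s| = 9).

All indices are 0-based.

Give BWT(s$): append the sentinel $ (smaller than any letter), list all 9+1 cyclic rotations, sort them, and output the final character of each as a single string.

rank  rotation    last
    0  $chgbcefdf  f
    1  bcefdf$chg  g
    2  cefdf$chgb  b
    3  chgbcefdf$  $
    4  df$chgbcef  f
    5  efdf$chgbc  c
    6  f$chgbcefd  d
    7  fdf$chgbce  e
    8  gbcefdf$ch  h
    9  hgbcefdf$c  c

fgb$fcdehc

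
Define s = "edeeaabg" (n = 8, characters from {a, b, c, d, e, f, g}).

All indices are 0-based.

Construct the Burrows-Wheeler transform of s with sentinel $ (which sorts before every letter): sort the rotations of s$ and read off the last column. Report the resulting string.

geaaee$db

rank  rotation   last
    0  $edeeaabg  g
    1  aabg$edee  e
    2  abg$edeea  a
    3  bg$edeeaa  a
    4  deeaabg$e  e
    5  eaabg$ede  e
    6  edeeaabg$  $
    7  eeaabg$ed  d
    8  g$edeeaab  b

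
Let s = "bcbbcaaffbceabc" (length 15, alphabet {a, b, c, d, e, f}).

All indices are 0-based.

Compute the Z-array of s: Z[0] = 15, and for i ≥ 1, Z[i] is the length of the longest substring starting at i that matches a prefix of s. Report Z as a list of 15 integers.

[15, 0, 1, 2, 0, 0, 0, 0, 0, 2, 0, 0, 0, 2, 0]

Z[0]=15
i=1: i≥r, start 0; Z[1]=0
i=2: i≥r, start 0; Z[2]=1 grow→box=[2,3)
i=3: i≥r, start 0; Z[3]=2 grow→box=[3,5)
i=4: min(r-i=1, Z[1]=0)=0; Z[4]=0
i=5: i≥r, start 0; Z[5]=0
i=6: i≥r, start 0; Z[6]=0
i=7: i≥r, start 0; Z[7]=0
i=8: i≥r, start 0; Z[8]=0
i=9: i≥r, start 0; Z[9]=2 grow→box=[9,11)
i=10: min(r-i=1, Z[1]=0)=0; Z[10]=0
i=11: i≥r, start 0; Z[11]=0
i=12: i≥r, start 0; Z[12]=0
i=13: i≥r, start 0; Z[13]=2 grow→box=[13,15)
i=14: min(r-i=1, Z[1]=0)=0; Z[14]=0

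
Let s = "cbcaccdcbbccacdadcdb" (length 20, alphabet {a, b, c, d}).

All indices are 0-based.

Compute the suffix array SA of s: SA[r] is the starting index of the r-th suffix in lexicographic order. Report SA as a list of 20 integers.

[3, 12, 15, 19, 8, 1, 9, 2, 11, 7, 0, 10, 4, 13, 17, 5, 14, 18, 6, 16]

sorted suffixes:
  #0 SA[0]=3  'accdcbbccacdadcdb'
  #1 SA[1]=12  'acdadcdb'
  #2 SA[2]=15  'adcdb'
  #3 SA[3]=19  'b'
  #4 SA[4]=8  'bbccacdadcdb'
  #5 SA[5]=1  'bcaccdcbbccacdadcdb'
  #6 SA[6]=9  'bccacdadcdb'
  #7 SA[7]=2  'caccdcbbccacdadcdb'
  #8 SA[8]=11  'cacdadcdb'
  #9 SA[9]=7  'cbbccacdadcdb'
  #10 SA[10]=0  'cbcaccdcbbccacdadcdb'
  #11 SA[11]=10  'ccacdadcdb'
  #12 SA[12]=4  'ccdcbbccacdadcdb'
  #13 SA[13]=13  'cdadcdb'
  #14 SA[14]=17  'cdb'
  #15 SA[15]=5  'cdcbbccacdadcdb'
  #16 SA[16]=14  'dadcdb'
  #17 SA[17]=18  'db'
  #18 SA[18]=6  'dcbbccacdadcdb'
  #19 SA[19]=16  'dcdb'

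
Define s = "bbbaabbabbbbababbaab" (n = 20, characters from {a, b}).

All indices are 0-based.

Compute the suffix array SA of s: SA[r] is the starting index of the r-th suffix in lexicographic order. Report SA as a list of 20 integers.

[17, 3, 18, 12, 14, 4, 7, 19, 16, 2, 11, 13, 6, 15, 1, 10, 5, 0, 9, 8]

rank→(start, suffix):
  0 → (17, 'aab')
  1 → (3, 'aabbabbbbababbaab')
  2 → (18, 'ab')
  3 → (12, 'ababbaab')
  4 → (14, 'abbaab')
  5 → (4, 'abbabbbbababbaab')
  6 → (7, 'abbbbababbaab')
  7 → (19, 'b')
  8 → (16, 'baab')
  9 → (2, 'baabbabbbbababbaab')
  10 → (11, 'bababbaab')
  11 → (13, 'babbaab')
  12 → (6, 'babbbbababbaab')
  13 → (15, 'bbaab')
  14 → (1, 'bbaabbabbbbababbaab')
  15 → (10, 'bbababbaab')
  16 → (5, 'bbabbbbababbaab')
  17 → (0, 'bbbaabbabbbbababbaab')
  18 → (9, 'bbbababbaab')
  19 → (8, 'bbbbababbaab')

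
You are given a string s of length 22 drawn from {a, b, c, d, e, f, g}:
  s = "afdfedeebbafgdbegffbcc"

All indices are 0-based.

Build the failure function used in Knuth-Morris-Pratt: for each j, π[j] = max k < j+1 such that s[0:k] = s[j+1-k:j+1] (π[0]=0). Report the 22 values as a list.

π[0] = 0
j=1 s[j]='f': π[1]=0 (border '')
j=2 s[j]='d': π[2]=0 (border '')
j=3 s[j]='f': π[3]=0 (border '')
j=4 s[j]='e': π[4]=0 (border '')
j=5 s[j]='d': π[5]=0 (border '')
j=6 s[j]='e': π[6]=0 (border '')
j=7 s[j]='e': π[7]=0 (border '')
j=8 s[j]='b': π[8]=0 (border '')
j=9 s[j]='b': π[9]=0 (border '')
j=10 s[j]='a': π[10]=1 (border 'a')
j=11 s[j]='f': π[11]=2 (border 'af')
j=12 s[j]='g': k: 2→0; π[12]=0 (border '')
j=13 s[j]='d': π[13]=0 (border '')
j=14 s[j]='b': π[14]=0 (border '')
j=15 s[j]='e': π[15]=0 (border '')
j=16 s[j]='g': π[16]=0 (border '')
j=17 s[j]='f': π[17]=0 (border '')
j=18 s[j]='f': π[18]=0 (border '')
j=19 s[j]='b': π[19]=0 (border '')
j=20 s[j]='c': π[20]=0 (border '')
j=21 s[j]='c': π[21]=0 (border '')

[0, 0, 0, 0, 0, 0, 0, 0, 0, 0, 1, 2, 0, 0, 0, 0, 0, 0, 0, 0, 0, 0]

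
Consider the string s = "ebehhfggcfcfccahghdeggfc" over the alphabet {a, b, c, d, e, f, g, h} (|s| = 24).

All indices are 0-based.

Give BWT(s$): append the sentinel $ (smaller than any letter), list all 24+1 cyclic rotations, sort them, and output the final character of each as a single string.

ccefcffgh$dbgcchggfehghae

rank  rotation                   last
    0  $ebehhfggcfcfccahghdeggfc  c
    1  ahghdeggfc$ebehhfggcfcfcc  c
    2  behhfggcfcfccahghdeggfc$e  e
    3  c$ebehhfggcfcfccahghdeggf  f
    4  cahghdeggfc$ebehhfggcfcfc  c
    5  ccahghdeggfc$ebehhfggcfcf  f
    6  cfccahghdeggfc$ebehhfggcf  f
    7  cfcfccahghdeggfc$ebehhfgg  g
    8  deggfc$ebehhfggcfcfccahgh  h
    9  ebehhfggcfcfccahghdeggfc$  $
   10  eggfc$ebehhfggcfcfccahghd  d
   11  ehhfggcfcfccahghdeggfc$eb  b
   12  fc$ebehhfggcfcfccahghdegg  g
   13  fccahghdeggfc$ebehhfggcfc  c
   14  fcfccahghdeggfc$ebehhfggc  c
   15  fggcfcfccahghdeggfc$ebehh  h
   16  gcfcfccahghdeggfc$ebehhfg  g
   17  gfc$ebehhfggcfcfccahghdeg  g
   18  ggcfcfccahghdeggfc$ebehhf  f
   19  ggfc$ebehhfggcfcfccahghde  e
   20  ghdeggfc$ebehhfggcfcfccah  h
   21  hdeggfc$ebehhfggcfcfccahg  g
   22  hfggcfcfccahghdeggfc$ebeh  h
   23  hghdeggfc$ebehhfggcfcfcca  a
   24  hhfggcfcfccahghdeggfc$ebe  e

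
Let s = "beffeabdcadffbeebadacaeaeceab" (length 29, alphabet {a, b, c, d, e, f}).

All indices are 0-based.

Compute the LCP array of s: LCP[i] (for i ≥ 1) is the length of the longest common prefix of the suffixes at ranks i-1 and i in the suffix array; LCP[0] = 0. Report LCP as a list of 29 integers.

rank→(start, suffix):
  0 → (27, 'ab')
  1 → (5, 'abdcadffbeebadacaeaeceab')
  2 → (19, 'acaeaeceab')
  3 → (17, 'adacaeaeceab')
  4 → (9, 'adffbeebadacaeaeceab')
  5 → (21, 'aeaeceab')
  6 → (23, 'aeceab')
  7 → (28, 'b')
  8 → (16, 'badacaeaeceab')
  9 → (6, 'bdcadffbeebadacaeaeceab')
  10 → (13, 'beebadacaeaeceab')
  11 → (0, 'beffeabdcadffbeebadacaeaeceab')
  12 → (8, 'cadffbeebadacaeaeceab')
  13 → (20, 'caeaeceab')
  14 → (25, 'ceab')
  15 → (18, 'dacaeaeceab')
  16 → (7, 'dcadffbeebadacaeaeceab')
  17 → (10, 'dffbeebadacaeaeceab')
  18 → (26, 'eab')
  19 → (4, 'eabdcadffbeebadacaeaeceab')
  20 → (22, 'eaeceab')
  21 → (15, 'ebadacaeaeceab')
  22 → (24, 'eceab')
  23 → (14, 'eebadacaeaeceab')
  24 → (1, 'effeabdcadffbeebadacaeaeceab')
  25 → (12, 'fbeebadacaeaeceab')
  26 → (3, 'feabdcadffbeebadacaeaeceab')
  27 → (11, 'ffbeebadacaeaeceab')
  28 → (2, 'ffeabdcadffbeebadacaeaeceab')

SA = [27, 5, 19, 17, 9, 21, 23, 28, 16, 6, 13, 0, 8, 20, 25, 18, 7, 10, 26, 4, 22, 15, 24, 14, 1, 12, 3, 11, 2]
rank  pair      lcp
   1  s[27:],s[5:]  2  'ab'
   2  s[5:],s[19:]  1  'a'
   3  s[19:],s[17:]  1  'a'
   4  s[17:],s[9:]  2  'ad'
   5  s[9:],s[21:]  1  'a'
   6  s[21:],s[23:]  2  'ae'
   7  s[23:],s[28:]  0  ''
   8  s[28:],s[16:]  1  'b'
   9  s[16:],s[6:]  1  'b'
  10  s[6:],s[13:]  1  'b'
  11  s[13:],s[0:]  2  'be'
  12  s[0:],s[8:]  0  ''
  13  s[8:],s[20:]  2  'ca'
  14  s[20:],s[25:]  1  'c'
  15  s[25:],s[18:]  0  ''
  16  s[18:],s[7:]  1  'd'
  17  s[7:],s[10:]  1  'd'
  18  s[10:],s[26:]  0  ''
  19  s[26:],s[4:]  3  'eab'
  20  s[4:],s[22:]  2  'ea'
  21  s[22:],s[15:]  1  'e'
  22  s[15:],s[24:]  1  'e'
  23  s[24:],s[14:]  1  'e'
  24  s[14:],s[1:]  1  'e'
  25  s[1:],s[12:]  0  ''
  26  s[12:],s[3:]  1  'f'
  27  s[3:],s[11:]  1  'f'
  28  s[11:],s[2:]  2  'ff'

[0, 2, 1, 1, 2, 1, 2, 0, 1, 1, 1, 2, 0, 2, 1, 0, 1, 1, 0, 3, 2, 1, 1, 1, 1, 0, 1, 1, 2]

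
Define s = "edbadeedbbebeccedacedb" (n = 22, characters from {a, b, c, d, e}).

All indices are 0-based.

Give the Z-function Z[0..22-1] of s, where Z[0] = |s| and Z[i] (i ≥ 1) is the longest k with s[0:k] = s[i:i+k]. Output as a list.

[22, 0, 0, 0, 0, 1, 3, 0, 0, 0, 1, 0, 1, 0, 0, 2, 0, 0, 0, 3, 0, 0]

Z[0]=22
i=1: i≥r, start 0; Z[1]=0
i=2: i≥r, start 0; Z[2]=0
i=3: i≥r, start 0; Z[3]=0
i=4: i≥r, start 0; Z[4]=0
i=5: i≥r, start 0; Z[5]=1 extend→box=[5,6)
i=6: i≥r, start 0; Z[6]=3 extend→box=[6,9)
i=7: min(r-i=2, Z[1]=0)=0; Z[7]=0
i=8: min(r-i=1, Z[2]=0)=0; Z[8]=0
i=9: i≥r, start 0; Z[9]=0
i=10: i≥r, start 0; Z[10]=1 extend→box=[10,11)
i=11: i≥r, start 0; Z[11]=0
i=12: i≥r, start 0; Z[12]=1 extend→box=[12,13)
i=13: i≥r, start 0; Z[13]=0
i=14: i≥r, start 0; Z[14]=0
i=15: i≥r, start 0; Z[15]=2 extend→box=[15,17)
i=16: min(r-i=1, Z[1]=0)=0; Z[16]=0
i=17: i≥r, start 0; Z[17]=0
i=18: i≥r, start 0; Z[18]=0
i=19: i≥r, start 0; Z[19]=3 extend→box=[19,22)
i=20: min(r-i=2, Z[1]=0)=0; Z[20]=0
i=21: min(r-i=1, Z[2]=0)=0; Z[21]=0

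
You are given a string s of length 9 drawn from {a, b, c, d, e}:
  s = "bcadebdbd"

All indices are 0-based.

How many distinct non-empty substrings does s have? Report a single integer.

sorted suffixes:
  #0 SA[0]=2  'adebdbd'
  #1 SA[1]=0  'bcadebdbd'
  #2 SA[2]=7  'bd'
  #3 SA[3]=5  'bdbd'
  #4 SA[4]=1  'cadebdbd'
  #5 SA[5]=8  'd'
  #6 SA[6]=6  'dbd'
  #7 SA[7]=3  'debdbd'
  #8 SA[8]=4  'ebdbd'

SA = [2, 0, 7, 5, 1, 8, 6, 3, 4]
i: (SA[i-1],SA[i]) lcp shared
  1: (2,0) 0 ''
  2: (0,7) 1 'b'
  3: (7,5) 2 'bd'
  4: (5,1) 0 ''
  5: (1,8) 0 ''
  6: (8,6) 1 'd'
  7: (6,3) 1 'd'
  8: (3,4) 0 ''

n(n+1)/2 = 9·10/2 = 45
Σ LCP = 0 + 0 + 1 + 2 + 0 + 0 + 1 + 1 + 0 = 5
distinct = 45 − 5 = 40

40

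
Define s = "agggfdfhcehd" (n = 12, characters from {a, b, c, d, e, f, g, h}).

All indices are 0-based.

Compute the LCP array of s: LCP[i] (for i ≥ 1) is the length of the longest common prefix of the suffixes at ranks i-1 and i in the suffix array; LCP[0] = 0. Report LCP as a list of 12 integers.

[0, 0, 0, 1, 0, 0, 1, 0, 1, 2, 0, 1]

rank | idx | suffix
   0 |   0 | agggfdfhcehd
   1 |   8 | cehd
   2 |  11 | d
   3 |   5 | dfhcehd
   4 |   9 | ehd
   5 |   4 | fdfhcehd
   6 |   6 | fhcehd
   7 |   3 | gfdfhcehd
   8 |   2 | ggfdfhcehd
   9 |   1 | gggfdfhcehd
  10 |   7 | hcehd
  11 |  10 | hd

SA = [0, 8, 11, 5, 9, 4, 6, 3, 2, 1, 7, 10]
[i] adj suffixes → lcp
  [1] 0/8 → 0 ('')
  [2] 8/11 → 0 ('')
  [3] 11/5 → 1 ('d')
  [4] 5/9 → 0 ('')
  [5] 9/4 → 0 ('')
  [6] 4/6 → 1 ('f')
  [7] 6/3 → 0 ('')
  [8] 3/2 → 1 ('g')
  [9] 2/1 → 2 ('gg')
  [10] 1/7 → 0 ('')
  [11] 7/10 → 1 ('h')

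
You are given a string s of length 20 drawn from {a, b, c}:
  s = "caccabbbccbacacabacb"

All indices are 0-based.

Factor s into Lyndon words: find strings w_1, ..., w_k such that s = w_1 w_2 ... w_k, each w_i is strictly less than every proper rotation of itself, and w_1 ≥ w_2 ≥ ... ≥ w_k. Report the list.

emit factor 1: 'c' (i=0, period=1)
emit factor 2: 'acc' (i=1, period=3)
emit factor 3: 'abbbccbacac' (i=4, period=11)
emit factor 4: 'abacb' (i=15, period=5)

["c", "acc", "abbbccbacac", "abacb"]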